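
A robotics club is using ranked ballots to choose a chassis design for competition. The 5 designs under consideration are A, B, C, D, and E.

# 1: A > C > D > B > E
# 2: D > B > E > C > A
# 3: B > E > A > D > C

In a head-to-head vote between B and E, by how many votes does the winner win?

Ballots ranking B above E: 3.
Ballots ranking E above B: 0.
B wins 3–0, a margin of 3.

3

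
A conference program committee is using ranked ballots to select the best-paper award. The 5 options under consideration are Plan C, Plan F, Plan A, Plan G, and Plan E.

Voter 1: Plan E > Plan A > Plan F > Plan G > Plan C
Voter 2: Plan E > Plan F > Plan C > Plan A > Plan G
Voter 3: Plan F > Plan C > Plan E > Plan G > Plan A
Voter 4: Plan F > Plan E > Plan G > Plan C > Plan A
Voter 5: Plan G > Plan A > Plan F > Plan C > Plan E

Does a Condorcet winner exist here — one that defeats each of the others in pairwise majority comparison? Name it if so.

Plan F

Head-to-head results (5 voters total):
Plan C vs Plan F: Plan F wins 5–0.
Plan C vs Plan A: Plan C wins 3–2.
Plan C vs Plan G: Plan G wins 3–2.
Plan C vs Plan E: Plan E wins 3–2.
Plan F vs Plan A: Plan F wins 3–2.
Plan F vs Plan G: Plan F wins 4–1.
Plan F vs Plan E: Plan F wins 3–2.
Plan A vs Plan G: Plan G wins 3–2.
Plan A vs Plan E: Plan E wins 4–1.
Plan G vs Plan E: Plan E wins 4–1.
Plan F beats each rival — Plan C (5–0), Plan A (3–2), Plan G (4–1), Plan E (3–2) — so Plan F is the Condorcet winner.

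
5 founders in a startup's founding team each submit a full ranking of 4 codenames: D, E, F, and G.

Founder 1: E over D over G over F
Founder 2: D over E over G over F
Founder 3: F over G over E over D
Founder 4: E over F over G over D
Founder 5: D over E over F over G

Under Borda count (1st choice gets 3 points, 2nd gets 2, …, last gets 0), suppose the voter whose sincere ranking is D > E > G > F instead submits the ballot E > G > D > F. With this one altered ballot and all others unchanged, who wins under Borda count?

E

Borda totals with the altered ballot: D 6, E 12, F 6, G 6.
The winner is unchanged: still E.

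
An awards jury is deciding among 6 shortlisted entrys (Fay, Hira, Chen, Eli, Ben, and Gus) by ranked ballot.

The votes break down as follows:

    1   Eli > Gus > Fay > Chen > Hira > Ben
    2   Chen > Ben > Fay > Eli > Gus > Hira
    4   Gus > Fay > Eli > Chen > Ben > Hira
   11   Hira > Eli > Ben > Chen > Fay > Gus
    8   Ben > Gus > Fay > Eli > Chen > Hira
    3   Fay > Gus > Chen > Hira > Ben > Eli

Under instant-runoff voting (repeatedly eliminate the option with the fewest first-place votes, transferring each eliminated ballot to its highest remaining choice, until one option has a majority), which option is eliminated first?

Eli

Round 1: Hira 11, Ben 8, Gus 4, Fay 3, Chen 2, Eli 1. Eli has the fewest and is eliminated.
Round 2: Hira 11, Ben 8, Gus 5, Fay 3, Chen 2. Chen has the fewest and is eliminated.
Round 3: Hira 11, Ben 10, Gus 5, Fay 3. Fay has the fewest and is eliminated.
Round 4: Hira 11, Ben 10, Gus 8. Gus has the fewest and is eliminated.
Round 5: Hira 15, Ben 14. Hira has a majority.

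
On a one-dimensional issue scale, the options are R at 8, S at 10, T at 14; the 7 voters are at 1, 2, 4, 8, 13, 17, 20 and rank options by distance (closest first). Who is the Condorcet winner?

With single-peaked preferences on a line, the Condorcet winner is the candidate closest to the median voter.
The median voter (position 8) is closest to R at 8.
Check: R vs S — voters closer to R: 4 of 7.

R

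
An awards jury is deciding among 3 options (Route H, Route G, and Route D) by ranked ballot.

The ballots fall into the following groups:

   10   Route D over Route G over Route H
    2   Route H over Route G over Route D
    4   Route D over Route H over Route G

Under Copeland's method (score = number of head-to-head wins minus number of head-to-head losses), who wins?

Route D

Pairwise results:
  Route H vs Route G: Route G wins 10–6.
  Route H vs Route D: Route D wins 14–2.
  Route G vs Route D: Route D wins 14–2.
Copeland scores (wins − losses):
  Route H: 0 − 2 = -2
  Route G: 1 − 1 = 0
  Route D: 2 − 0 = 2
Route D has the best Copeland score.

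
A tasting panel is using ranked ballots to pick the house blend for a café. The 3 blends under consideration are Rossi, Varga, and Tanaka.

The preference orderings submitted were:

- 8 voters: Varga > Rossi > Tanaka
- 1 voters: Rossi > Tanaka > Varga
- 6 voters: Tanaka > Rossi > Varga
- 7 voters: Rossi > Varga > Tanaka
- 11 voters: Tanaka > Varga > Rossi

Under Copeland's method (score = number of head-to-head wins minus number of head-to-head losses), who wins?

Pairwise results:
  Rossi vs Varga: Varga wins 19–14.
  Rossi vs Tanaka: Tanaka wins 17–16.
  Varga vs Tanaka: Tanaka wins 18–15.
Copeland scores (wins − losses):
  Rossi: 0 − 2 = -2
  Varga: 1 − 1 = 0
  Tanaka: 2 − 0 = 2
Tanaka has the best Copeland score.

Tanaka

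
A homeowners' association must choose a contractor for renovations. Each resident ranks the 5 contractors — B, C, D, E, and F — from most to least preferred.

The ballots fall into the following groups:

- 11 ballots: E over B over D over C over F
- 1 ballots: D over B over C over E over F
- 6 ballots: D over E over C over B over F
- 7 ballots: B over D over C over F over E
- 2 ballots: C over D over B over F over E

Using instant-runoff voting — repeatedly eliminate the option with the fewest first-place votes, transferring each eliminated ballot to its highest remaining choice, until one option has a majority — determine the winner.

D

Round 1: E 11, B 7, D 7, C 2, F 0. F has the fewest and is eliminated.
Round 2: E 11, B 7, D 7, C 2. C has the fewest and is eliminated.
Round 3: E 11, D 9, B 7. B has the fewest and is eliminated.
Round 4: D 16, E 11. D has a majority.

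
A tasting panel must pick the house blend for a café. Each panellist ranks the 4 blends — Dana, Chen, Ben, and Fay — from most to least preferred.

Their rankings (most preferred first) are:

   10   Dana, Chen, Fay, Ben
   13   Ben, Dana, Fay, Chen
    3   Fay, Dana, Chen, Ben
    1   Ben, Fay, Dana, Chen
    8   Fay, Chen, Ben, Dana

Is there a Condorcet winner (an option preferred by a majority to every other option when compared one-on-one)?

No

Head-to-head results (35 voters total):
Dana vs Chen: Dana wins 27–8.
Dana vs Ben: Ben wins 22–13.
Dana vs Fay: Dana wins 23–12.
Chen vs Ben: Chen wins 21–14.
Chen vs Fay: Fay wins 25–10.
Ben vs Fay: Fay wins 21–14.
No candidate beats all others: Dana beats Chen beats Ben beats Dana, a majority cycle.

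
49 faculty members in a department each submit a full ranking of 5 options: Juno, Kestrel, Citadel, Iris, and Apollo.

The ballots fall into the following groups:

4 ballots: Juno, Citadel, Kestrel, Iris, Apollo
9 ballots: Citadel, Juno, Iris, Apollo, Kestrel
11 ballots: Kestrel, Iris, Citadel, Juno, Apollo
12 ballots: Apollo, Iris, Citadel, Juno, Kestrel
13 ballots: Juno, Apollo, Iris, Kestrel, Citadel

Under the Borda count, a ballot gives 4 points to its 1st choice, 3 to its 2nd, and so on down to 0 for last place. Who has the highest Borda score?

Juno

Borda scores:
  Juno: 4·4 + 9·3 + 11·1 + 12·1 + 13·4 = 118
  Kestrel: 4·2 + 9·0 + 11·4 + 12·0 + 13·1 = 65
  Citadel: 4·3 + 9·4 + 11·2 + 12·2 + 13·0 = 94
  Iris: 4·1 + 9·2 + 11·3 + 12·3 + 13·2 = 117
  Apollo: 4·0 + 9·1 + 11·0 + 12·4 + 13·3 = 96
Juno has the highest total.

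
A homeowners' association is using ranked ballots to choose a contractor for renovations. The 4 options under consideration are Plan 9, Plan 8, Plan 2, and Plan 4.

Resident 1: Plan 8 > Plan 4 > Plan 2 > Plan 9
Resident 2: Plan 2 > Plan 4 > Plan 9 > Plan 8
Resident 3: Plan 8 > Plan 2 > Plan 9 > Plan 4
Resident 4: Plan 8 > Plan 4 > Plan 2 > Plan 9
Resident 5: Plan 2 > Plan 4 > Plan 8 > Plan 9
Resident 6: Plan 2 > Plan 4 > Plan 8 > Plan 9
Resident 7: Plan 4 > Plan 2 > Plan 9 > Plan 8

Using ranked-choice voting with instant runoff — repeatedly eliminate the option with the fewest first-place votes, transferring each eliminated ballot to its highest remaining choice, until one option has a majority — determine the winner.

Round 1: Plan 8 3, Plan 2 3, Plan 4 1, Plan 9 0. Plan 9 has the fewest and is eliminated.
Round 2: Plan 8 3, Plan 2 3, Plan 4 1. Plan 4 has the fewest and is eliminated.
Round 3: Plan 2 4, Plan 8 3. Plan 2 has a majority.

Plan 2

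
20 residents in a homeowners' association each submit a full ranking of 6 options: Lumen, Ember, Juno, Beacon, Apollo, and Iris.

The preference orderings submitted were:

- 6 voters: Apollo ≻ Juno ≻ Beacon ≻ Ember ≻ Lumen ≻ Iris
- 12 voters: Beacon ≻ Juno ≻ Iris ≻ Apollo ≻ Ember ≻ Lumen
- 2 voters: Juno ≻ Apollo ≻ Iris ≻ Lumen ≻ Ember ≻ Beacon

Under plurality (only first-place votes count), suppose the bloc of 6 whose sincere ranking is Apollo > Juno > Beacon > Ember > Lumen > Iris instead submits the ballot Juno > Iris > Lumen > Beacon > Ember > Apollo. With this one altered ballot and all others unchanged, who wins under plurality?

Beacon

First-place totals with the altered ballot: Lumen 0, Ember 0, Juno 8, Beacon 12, Apollo 0, Iris 0.
The winner is unchanged: still Beacon.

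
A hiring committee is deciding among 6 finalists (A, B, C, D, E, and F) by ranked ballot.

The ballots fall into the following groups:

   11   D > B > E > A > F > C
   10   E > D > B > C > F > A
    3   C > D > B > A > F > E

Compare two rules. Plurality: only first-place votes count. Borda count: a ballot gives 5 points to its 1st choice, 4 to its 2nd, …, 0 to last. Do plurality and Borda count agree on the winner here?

Plurality first-place counts: A 0, B 0, C 3, D 11, E 10, F 0 → D.
Borda totals: A 28, B 83, C 35, D 107, E 83, F 24 → D.
The two rules agree on D.

Yes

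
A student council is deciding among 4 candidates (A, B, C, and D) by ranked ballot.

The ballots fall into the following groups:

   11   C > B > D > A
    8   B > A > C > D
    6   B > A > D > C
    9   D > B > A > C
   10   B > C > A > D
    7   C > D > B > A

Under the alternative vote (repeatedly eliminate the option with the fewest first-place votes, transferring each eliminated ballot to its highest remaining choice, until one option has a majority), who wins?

B

Round 1: B 24, C 18, D 9, A 0. A has the fewest and is eliminated.
Round 2: B 24, C 18, D 9. D has the fewest and is eliminated.
Round 3: B 33, C 18. B has a majority.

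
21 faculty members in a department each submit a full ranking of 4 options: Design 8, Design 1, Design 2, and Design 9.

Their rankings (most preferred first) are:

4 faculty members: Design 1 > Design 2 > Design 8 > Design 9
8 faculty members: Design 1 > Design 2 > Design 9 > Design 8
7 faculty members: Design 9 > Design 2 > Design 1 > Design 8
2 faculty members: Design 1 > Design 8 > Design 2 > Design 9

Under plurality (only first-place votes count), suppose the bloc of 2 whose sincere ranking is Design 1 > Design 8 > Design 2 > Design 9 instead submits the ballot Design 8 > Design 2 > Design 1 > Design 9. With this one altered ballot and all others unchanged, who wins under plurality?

First-place totals with the altered ballot: Design 8 2, Design 1 12, Design 2 0, Design 9 7.
The winner is unchanged: still Design 1.

Design 1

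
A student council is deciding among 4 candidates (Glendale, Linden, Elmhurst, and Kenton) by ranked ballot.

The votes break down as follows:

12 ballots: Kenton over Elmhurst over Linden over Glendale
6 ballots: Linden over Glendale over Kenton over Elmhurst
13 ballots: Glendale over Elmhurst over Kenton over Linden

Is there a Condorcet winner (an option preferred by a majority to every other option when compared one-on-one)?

Head-to-head results (31 voters total):
Glendale vs Linden: Linden wins 18–13.
Glendale vs Elmhurst: Glendale wins 19–12.
Glendale vs Kenton: Glendale wins 19–12.
Linden vs Elmhurst: Elmhurst wins 25–6.
Linden vs Kenton: Kenton wins 25–6.
Elmhurst vs Kenton: Kenton wins 18–13.
No candidate beats all others: Glendale beats Elmhurst beats Linden beats Glendale, a majority cycle.

No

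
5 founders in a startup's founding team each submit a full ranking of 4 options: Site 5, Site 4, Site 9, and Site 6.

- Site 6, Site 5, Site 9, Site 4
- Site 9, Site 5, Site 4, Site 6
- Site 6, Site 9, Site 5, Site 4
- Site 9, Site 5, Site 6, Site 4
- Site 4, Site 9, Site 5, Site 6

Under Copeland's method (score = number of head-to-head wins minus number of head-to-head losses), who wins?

Site 9

Pairwise results:
  Site 5 vs Site 4: Site 5 wins 4–1.
  Site 5 vs Site 9: Site 9 wins 4–1.
  Site 5 vs Site 6: Site 5 wins 3–2.
  Site 4 vs Site 9: Site 9 wins 4–1.
  Site 4 vs Site 6: Site 6 wins 3–2.
  Site 9 vs Site 6: Site 9 wins 3–2.
Copeland scores (wins − losses):
  Site 5: 2 − 1 = 1
  Site 4: 0 − 3 = -3
  Site 9: 3 − 0 = 3
  Site 6: 1 − 2 = -1
Site 9 has the best Copeland score.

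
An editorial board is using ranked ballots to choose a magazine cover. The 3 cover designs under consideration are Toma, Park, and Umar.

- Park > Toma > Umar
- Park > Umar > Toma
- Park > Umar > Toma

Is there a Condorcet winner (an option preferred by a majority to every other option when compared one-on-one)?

Yes

Head-to-head results (3 voters total):
Toma vs Park: Park wins 3–0.
Toma vs Umar: Umar wins 2–1.
Park vs Umar: Park wins 3–0.
Park beats each rival — Toma (3–0), Umar (3–0) — so Park is the Condorcet winner.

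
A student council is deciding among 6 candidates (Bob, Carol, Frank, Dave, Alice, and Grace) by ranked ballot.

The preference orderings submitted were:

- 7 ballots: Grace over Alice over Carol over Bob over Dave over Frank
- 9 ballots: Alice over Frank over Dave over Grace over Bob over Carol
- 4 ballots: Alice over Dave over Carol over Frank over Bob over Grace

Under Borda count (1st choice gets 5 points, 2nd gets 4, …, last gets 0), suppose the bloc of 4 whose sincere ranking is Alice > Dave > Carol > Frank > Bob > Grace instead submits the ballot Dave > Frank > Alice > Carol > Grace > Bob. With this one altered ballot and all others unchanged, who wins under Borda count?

Borda totals with the altered ballot: Bob 23, Carol 29, Frank 52, Dave 54, Alice 85, Grace 57.
The winner is unchanged: still Alice.

Alice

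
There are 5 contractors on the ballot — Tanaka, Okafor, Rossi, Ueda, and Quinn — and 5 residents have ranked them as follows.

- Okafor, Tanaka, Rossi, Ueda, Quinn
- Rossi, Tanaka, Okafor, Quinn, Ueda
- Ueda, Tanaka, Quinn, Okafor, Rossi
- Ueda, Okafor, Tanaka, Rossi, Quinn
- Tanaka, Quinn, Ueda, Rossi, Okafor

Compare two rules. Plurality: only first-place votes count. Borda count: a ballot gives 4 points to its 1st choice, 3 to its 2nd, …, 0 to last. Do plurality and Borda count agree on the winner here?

No

Plurality first-place counts: Tanaka 1, Okafor 1, Rossi 1, Ueda 2, Quinn 0 → Ueda.
Borda totals: Tanaka 15, Okafor 10, Rossi 8, Ueda 11, Quinn 6 → Tanaka.
The two rules disagree: plurality picks Ueda, Borda picks Tanaka.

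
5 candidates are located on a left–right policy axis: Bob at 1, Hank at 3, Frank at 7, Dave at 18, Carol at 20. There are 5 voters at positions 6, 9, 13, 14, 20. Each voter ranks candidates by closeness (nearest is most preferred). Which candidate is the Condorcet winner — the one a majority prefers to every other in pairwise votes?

With single-peaked preferences on a line, the Condorcet winner is the candidate closest to the median voter.
The median voter (position 13) is closest to Dave at 18.
Check: Dave vs Bob — voters closer to Dave: 3 of 5.

Dave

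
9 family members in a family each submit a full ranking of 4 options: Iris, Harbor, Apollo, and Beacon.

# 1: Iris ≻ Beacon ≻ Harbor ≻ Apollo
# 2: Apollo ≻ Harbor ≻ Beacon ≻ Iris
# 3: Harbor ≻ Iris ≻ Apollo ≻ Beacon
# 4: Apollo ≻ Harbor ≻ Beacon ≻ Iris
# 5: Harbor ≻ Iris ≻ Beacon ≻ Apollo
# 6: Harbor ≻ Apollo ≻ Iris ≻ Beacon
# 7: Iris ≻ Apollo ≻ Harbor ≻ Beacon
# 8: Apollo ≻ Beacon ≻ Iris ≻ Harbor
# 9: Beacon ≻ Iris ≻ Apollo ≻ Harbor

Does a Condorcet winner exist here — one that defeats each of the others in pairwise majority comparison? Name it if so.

Head-to-head results (9 voters total):
Iris vs Harbor: Harbor wins 5–4.
Iris vs Apollo: Iris wins 5–4.
Iris vs Beacon: Iris wins 5–4.
Harbor vs Apollo: Apollo wins 5–4.
Harbor vs Beacon: Harbor wins 6–3.
Apollo vs Beacon: Apollo wins 6–3.
No candidate beats all others: Iris beats Apollo beats Harbor beats Iris, a majority cycle.

No Condorcet winner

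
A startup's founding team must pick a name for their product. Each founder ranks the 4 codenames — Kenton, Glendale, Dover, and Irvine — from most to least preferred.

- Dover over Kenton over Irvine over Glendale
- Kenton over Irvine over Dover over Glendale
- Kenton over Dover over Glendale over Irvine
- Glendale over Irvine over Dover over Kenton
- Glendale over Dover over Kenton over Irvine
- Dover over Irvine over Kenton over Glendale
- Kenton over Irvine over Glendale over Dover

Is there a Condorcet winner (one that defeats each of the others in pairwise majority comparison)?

Yes

Head-to-head results (7 voters total):
Kenton vs Glendale: Kenton wins 5–2.
Kenton vs Dover: Dover wins 4–3.
Kenton vs Irvine: Kenton wins 5–2.
Glendale vs Dover: Dover wins 4–3.
Glendale vs Irvine: Irvine wins 4–3.
Dover vs Irvine: Dover wins 4–3.
Dover beats each rival — Kenton (4–3), Glendale (4–3), Irvine (4–3) — so Dover is the Condorcet winner.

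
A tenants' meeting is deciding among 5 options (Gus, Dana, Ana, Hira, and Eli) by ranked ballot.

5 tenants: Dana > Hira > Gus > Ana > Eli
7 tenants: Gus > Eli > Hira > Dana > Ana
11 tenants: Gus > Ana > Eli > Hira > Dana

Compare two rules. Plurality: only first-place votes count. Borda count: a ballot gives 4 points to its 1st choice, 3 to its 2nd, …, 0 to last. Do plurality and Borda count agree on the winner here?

Yes

Plurality first-place counts: Gus 18, Dana 5, Ana 0, Hira 0, Eli 0 → Gus.
Borda totals: Gus 82, Dana 27, Ana 38, Hira 40, Eli 43 → Gus.
The two rules agree on Gus.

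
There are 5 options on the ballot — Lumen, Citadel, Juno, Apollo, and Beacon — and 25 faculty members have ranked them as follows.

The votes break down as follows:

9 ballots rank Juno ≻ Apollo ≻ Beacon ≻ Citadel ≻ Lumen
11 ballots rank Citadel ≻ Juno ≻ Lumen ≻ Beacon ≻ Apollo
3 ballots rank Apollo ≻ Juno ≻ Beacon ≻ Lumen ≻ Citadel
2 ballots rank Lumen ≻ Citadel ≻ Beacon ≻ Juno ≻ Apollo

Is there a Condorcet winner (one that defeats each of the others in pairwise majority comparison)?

Head-to-head results (25 voters total):
Lumen vs Citadel: Citadel wins 20–5.
Lumen vs Juno: Juno wins 23–2.
Lumen vs Apollo: Lumen wins 13–12.
Lumen vs Beacon: Lumen wins 13–12.
Citadel vs Juno: Citadel wins 13–12.
Citadel vs Apollo: Citadel wins 13–12.
Citadel vs Beacon: Citadel wins 13–12.
Juno vs Apollo: Juno wins 22–3.
Juno vs Beacon: Juno wins 23–2.
Apollo vs Beacon: Beacon wins 13–12.
Citadel beats each rival — Lumen (20–5), Juno (13–12), Apollo (13–12), Beacon (13–12) — so Citadel is the Condorcet winner.

Yes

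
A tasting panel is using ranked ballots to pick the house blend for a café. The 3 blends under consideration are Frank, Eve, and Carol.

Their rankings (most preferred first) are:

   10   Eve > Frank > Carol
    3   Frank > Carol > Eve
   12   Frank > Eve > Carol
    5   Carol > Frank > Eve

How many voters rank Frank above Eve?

20

Ballots ranking Frank above Eve: 3+12+5 = 20.
Ballots ranking Eve above Frank: 10.
So 20 of 30 voters prefer Frank to Eve.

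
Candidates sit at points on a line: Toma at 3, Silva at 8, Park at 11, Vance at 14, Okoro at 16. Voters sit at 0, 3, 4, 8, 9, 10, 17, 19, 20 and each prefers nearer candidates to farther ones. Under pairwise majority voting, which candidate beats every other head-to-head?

Silva

With single-peaked preferences on a line, the Condorcet winner is the candidate closest to the median voter.
The median voter (position 9) is closest to Silva at 8.
Check: Silva vs Toma — voters closer to Silva: 6 of 9.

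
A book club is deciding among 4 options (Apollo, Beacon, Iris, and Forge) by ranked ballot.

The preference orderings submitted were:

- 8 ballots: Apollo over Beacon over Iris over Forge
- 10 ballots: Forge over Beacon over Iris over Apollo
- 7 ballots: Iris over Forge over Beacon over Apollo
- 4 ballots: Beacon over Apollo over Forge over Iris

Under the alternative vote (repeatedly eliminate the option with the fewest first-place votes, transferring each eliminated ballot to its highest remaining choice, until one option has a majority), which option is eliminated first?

Beacon

Round 1: Forge 10, Apollo 8, Iris 7, Beacon 4. Beacon has the fewest and is eliminated.
Round 2: Apollo 12, Forge 10, Iris 7. Iris has the fewest and is eliminated.
Round 3: Forge 17, Apollo 12. Forge has a majority.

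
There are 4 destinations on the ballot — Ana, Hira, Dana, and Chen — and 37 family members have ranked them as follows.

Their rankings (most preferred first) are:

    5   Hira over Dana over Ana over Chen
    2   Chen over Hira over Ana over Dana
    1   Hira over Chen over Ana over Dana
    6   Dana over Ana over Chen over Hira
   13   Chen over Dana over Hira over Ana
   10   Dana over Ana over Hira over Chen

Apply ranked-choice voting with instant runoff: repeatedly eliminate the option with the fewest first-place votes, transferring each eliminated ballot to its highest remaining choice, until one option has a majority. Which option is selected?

Round 1: Dana 16, Chen 15, Hira 6, Ana 0. Ana has the fewest and is eliminated.
Round 2: Dana 16, Chen 15, Hira 6. Hira has the fewest and is eliminated.
Round 3: Dana 21, Chen 16. Dana has a majority.

Dana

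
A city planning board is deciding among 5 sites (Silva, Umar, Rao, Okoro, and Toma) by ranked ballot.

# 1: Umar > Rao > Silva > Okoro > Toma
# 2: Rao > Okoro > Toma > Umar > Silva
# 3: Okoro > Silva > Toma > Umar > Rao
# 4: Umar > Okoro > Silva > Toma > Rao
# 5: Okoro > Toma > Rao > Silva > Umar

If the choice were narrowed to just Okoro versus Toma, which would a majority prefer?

Okoro

Ballots ranking Okoro above Toma: 5.
Ballots ranking Toma above Okoro: 0.
Okoro wins the head-to-head, 5–0.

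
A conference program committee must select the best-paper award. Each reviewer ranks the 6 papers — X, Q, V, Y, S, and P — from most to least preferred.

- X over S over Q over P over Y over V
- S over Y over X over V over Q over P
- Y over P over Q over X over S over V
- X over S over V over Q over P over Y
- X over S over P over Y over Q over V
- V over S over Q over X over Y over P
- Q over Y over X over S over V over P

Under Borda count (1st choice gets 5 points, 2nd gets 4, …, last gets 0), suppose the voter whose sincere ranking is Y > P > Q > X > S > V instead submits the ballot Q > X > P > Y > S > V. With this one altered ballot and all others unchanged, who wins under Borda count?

X

Borda totals with the altered ballot: X 27, Q 20, V 11, Y 14, S 24, P 9.
The winner is unchanged: still X.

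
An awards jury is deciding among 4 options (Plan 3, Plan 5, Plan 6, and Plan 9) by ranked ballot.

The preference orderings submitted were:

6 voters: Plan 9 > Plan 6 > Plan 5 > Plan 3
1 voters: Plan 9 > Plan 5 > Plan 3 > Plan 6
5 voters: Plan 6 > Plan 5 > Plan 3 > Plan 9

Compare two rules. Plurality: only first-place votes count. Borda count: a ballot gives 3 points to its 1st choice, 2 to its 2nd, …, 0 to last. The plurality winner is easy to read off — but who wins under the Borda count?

Plan 6

Plurality first-place counts: Plan 3 0, Plan 5 0, Plan 6 5, Plan 9 7 → Plan 9.
Borda totals: Plan 3 6, Plan 5 18, Plan 6 27, Plan 9 21 → Plan 6.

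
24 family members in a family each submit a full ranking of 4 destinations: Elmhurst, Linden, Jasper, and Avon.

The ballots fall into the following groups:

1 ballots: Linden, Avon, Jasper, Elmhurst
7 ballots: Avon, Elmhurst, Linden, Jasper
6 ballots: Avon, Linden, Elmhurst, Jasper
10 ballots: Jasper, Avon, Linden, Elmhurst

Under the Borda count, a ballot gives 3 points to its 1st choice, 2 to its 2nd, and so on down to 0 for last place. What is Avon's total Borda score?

Borda scores:
  Elmhurst: 0 + 7·2 + 6·1 + 10·0 = 20
  Linden: 3 + 7·1 + 6·2 + 10·1 = 32
  Jasper: 1 + 7·0 + 6·0 + 10·3 = 31
  Avon: 2 + 7·3 + 6·3 + 10·2 = 61

61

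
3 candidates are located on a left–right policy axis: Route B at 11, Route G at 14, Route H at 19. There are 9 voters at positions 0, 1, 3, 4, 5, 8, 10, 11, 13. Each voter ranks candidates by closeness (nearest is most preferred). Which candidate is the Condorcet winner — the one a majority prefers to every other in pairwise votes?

With single-peaked preferences on a line, the Condorcet winner is the candidate closest to the median voter.
The median voter (position 5) is closest to Route B at 11.
Check: Route B vs Route G — voters closer to Route B: 8 of 9.

Route B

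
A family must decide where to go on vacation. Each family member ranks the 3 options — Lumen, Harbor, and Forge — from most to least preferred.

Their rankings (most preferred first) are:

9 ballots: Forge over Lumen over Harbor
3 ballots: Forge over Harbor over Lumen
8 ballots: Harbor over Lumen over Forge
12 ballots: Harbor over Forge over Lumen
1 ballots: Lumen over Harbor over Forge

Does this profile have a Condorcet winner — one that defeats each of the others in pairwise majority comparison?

Head-to-head results (33 voters total):
Lumen vs Harbor: Harbor wins 23–10.
Lumen vs Forge: Forge wins 24–9.
Harbor vs Forge: Harbor wins 21–12.
Harbor beats each rival — Lumen (23–10), Forge (21–12) — so Harbor is the Condorcet winner.

Yes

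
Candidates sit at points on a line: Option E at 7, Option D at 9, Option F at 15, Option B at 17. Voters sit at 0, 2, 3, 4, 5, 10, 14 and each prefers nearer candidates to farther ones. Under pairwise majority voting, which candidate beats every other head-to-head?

With single-peaked preferences on a line, the Condorcet winner is the candidate closest to the median voter.
The median voter (position 4) is closest to Option E at 7.
Check: Option E vs Option B — voters closer to Option E: 6 of 7.

Option E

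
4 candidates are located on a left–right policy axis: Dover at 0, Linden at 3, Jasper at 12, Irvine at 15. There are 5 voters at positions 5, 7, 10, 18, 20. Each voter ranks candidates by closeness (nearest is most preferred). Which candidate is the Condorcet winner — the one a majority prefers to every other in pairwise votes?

With single-peaked preferences on a line, the Condorcet winner is the candidate closest to the median voter.
The median voter (position 10) is closest to Jasper at 12.
Check: Jasper vs Linden — voters closer to Jasper: 3 of 5.

Jasper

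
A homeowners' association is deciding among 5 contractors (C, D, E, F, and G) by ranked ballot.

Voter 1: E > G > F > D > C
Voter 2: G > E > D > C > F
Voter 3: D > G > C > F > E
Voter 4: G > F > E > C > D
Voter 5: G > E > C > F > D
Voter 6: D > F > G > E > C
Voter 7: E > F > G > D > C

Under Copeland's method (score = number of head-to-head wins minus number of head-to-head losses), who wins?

G

Pairwise results:
  C vs D: D wins 5–2.
  C vs E: E wins 6–1.
  C vs F: F wins 4–3.
  C vs G: G wins 7–0.
  D vs E: E wins 5–2.
  D vs F: F wins 4–3.
  D vs G: G wins 5–2.
  E vs F: E wins 4–3.
  E vs G: G wins 5–2.
  F vs G: G wins 5–2.
Copeland scores (wins − losses):
  C: 0 − 4 = -4
  D: 1 − 3 = -2
  E: 3 − 1 = 2
  F: 2 − 2 = 0
  G: 4 − 0 = 4
G has the best Copeland score.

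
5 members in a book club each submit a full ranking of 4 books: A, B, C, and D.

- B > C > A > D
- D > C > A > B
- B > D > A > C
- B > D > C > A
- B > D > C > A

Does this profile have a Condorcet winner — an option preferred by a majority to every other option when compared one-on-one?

Yes

Head-to-head results (5 voters total):
A vs B: B wins 4–1.
A vs C: C wins 4–1.
A vs D: D wins 4–1.
B vs C: B wins 4–1.
B vs D: B wins 4–1.
C vs D: D wins 4–1.
B beats each rival — A (4–1), C (4–1), D (4–1) — so B is the Condorcet winner.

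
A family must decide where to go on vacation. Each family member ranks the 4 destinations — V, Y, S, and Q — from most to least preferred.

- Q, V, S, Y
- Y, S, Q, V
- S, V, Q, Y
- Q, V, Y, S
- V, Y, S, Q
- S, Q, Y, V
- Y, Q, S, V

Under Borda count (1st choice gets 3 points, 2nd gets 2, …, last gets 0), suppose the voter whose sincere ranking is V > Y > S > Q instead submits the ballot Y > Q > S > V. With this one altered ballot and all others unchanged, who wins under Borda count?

Borda totals with the altered ballot: V 6, Y 11, S 11, Q 14.
The winner is unchanged: still Q.

Q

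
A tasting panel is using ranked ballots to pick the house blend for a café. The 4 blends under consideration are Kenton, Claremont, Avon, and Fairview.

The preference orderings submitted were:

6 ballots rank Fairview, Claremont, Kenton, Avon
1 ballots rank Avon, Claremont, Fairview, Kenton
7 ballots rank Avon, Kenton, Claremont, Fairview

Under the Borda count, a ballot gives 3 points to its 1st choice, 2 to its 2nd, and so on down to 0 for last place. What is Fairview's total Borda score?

19

Borda scores:
  Kenton: 6·1 + 0 + 7·2 = 20
  Claremont: 6·2 + 2 + 7·1 = 21
  Avon: 6·0 + 3 + 7·3 = 24
  Fairview: 6·3 + 1 + 7·0 = 19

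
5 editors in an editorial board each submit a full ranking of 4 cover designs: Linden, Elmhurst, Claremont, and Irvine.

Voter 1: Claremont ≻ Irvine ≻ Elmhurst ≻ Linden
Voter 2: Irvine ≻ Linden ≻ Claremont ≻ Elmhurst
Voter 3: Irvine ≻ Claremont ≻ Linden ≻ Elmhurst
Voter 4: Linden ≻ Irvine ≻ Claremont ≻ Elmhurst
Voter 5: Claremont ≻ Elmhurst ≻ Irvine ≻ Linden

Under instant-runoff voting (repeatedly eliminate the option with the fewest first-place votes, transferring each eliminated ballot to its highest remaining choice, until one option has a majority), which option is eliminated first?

Round 1: Claremont 2, Irvine 2, Linden 1, Elmhurst 0. Elmhurst has the fewest and is eliminated.
Round 2: Claremont 2, Irvine 2, Linden 1. Linden has the fewest and is eliminated.
Round 3: Irvine 3, Claremont 2. Irvine has a majority.

Elmhurst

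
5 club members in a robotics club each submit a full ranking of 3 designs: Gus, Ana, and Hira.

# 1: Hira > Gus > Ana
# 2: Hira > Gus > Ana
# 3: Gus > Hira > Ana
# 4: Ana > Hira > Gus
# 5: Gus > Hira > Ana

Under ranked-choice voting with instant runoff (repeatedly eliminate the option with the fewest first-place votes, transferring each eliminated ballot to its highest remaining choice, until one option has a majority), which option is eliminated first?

Round 1: Gus 2, Hira 2, Ana 1. Ana has the fewest and is eliminated.
Round 2: Hira 3, Gus 2. Hira has a majority.

Ana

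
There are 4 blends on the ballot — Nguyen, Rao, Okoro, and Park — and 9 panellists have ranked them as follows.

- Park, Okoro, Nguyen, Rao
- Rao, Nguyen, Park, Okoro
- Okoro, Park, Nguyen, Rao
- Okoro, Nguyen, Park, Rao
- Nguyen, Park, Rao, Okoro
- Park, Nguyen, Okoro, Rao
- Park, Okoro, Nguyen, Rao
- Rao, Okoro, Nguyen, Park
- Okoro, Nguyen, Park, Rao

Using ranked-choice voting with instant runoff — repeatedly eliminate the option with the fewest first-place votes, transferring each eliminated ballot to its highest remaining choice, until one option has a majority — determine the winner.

Park

Round 1: Okoro 3, Park 3, Rao 2, Nguyen 1. Nguyen has the fewest and is eliminated.
Round 2: Park 4, Okoro 3, Rao 2. Rao has the fewest and is eliminated.
Round 3: Park 5, Okoro 4. Park has a majority.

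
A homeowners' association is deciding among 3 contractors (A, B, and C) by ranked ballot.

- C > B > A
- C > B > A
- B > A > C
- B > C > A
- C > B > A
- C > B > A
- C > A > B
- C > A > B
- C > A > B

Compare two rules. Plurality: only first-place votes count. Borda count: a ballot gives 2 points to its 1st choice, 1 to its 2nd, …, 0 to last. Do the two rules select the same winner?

Yes

Plurality first-place counts: A 0, B 2, C 7 → C.
Borda totals: A 4, B 8, C 15 → C.
The two rules agree on C.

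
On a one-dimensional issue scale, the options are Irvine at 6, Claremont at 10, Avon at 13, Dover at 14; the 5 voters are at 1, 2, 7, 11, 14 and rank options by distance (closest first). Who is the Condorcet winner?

Irvine

With single-peaked preferences on a line, the Condorcet winner is the candidate closest to the median voter.
The median voter (position 7) is closest to Irvine at 6.
Check: Irvine vs Claremont — voters closer to Irvine: 3 of 5.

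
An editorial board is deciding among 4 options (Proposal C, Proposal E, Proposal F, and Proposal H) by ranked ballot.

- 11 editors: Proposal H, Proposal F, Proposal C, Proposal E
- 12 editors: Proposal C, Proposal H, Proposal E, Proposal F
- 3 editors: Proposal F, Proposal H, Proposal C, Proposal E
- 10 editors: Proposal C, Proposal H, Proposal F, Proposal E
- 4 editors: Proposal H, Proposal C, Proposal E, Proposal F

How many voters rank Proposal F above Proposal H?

Ballots ranking Proposal F above Proposal H: 3.
Ballots ranking Proposal H above Proposal F: 11+12+10+4 = 37.
So 3 of 40 voters prefer Proposal F to Proposal H.

3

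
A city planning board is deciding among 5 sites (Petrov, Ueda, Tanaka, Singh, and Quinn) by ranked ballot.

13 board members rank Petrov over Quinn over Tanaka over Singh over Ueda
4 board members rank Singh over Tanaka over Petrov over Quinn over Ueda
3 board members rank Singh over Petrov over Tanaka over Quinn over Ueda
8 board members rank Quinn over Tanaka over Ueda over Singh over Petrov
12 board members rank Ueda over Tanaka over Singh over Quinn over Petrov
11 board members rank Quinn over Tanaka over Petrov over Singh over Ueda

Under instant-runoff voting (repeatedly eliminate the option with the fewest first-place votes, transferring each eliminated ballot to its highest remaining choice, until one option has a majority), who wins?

Quinn

Round 1: Quinn 19, Petrov 13, Ueda 12, Singh 7, Tanaka 0. Tanaka has the fewest and is eliminated.
Round 2: Quinn 19, Petrov 13, Ueda 12, Singh 7. Singh has the fewest and is eliminated.
Round 3: Petrov 20, Quinn 19, Ueda 12. Ueda has the fewest and is eliminated.
Round 4: Quinn 31, Petrov 20. Quinn has a majority.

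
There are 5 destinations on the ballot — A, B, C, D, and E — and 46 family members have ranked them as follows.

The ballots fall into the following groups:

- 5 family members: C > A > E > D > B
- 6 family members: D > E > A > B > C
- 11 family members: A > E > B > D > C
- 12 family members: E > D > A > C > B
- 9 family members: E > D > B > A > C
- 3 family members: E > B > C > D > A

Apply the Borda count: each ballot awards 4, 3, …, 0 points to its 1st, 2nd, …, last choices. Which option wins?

E

Borda scores:
  A: 5·3 + 6·2 + 11·4 + 12·2 + 9·1 + 3·0 = 104
  B: 5·0 + 6·1 + 11·2 + 12·0 + 9·2 + 3·3 = 55
  C: 5·4 + 6·0 + 11·0 + 12·1 + 9·0 + 3·2 = 38
  D: 5·1 + 6·4 + 11·1 + 12·3 + 9·3 + 3·1 = 106
  E: 5·2 + 6·3 + 11·3 + 12·4 + 9·4 + 3·4 = 157
E has the highest total.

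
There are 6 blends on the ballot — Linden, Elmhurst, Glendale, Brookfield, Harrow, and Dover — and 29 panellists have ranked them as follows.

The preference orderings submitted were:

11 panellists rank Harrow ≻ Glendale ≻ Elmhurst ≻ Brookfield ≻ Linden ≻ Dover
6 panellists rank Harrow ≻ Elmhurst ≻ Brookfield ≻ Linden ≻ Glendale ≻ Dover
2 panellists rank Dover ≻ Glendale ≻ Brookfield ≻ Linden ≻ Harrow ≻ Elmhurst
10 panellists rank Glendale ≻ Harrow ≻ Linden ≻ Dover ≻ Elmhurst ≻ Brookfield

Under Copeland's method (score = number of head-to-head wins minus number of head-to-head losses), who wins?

Harrow

Pairwise results:
  Linden vs Elmhurst: Elmhurst wins 17–12.
  Linden vs Glendale: Glendale wins 23–6.
  Linden vs Brookfield: Brookfield wins 19–10.
  Linden vs Harrow: Harrow wins 27–2.
  Linden vs Dover: Linden wins 27–2.
  Elmhurst vs Glendale: Glendale wins 23–6.
  Elmhurst vs Brookfield: Elmhurst wins 27–2.
  Elmhurst vs Harrow: Harrow wins 29–0.
  Elmhurst vs Dover: Elmhurst wins 17–12.
  Glendale vs Brookfield: Glendale wins 23–6.
  Glendale vs Harrow: Harrow wins 17–12.
  Glendale vs Dover: Glendale wins 27–2.
  Brookfield vs Harrow: Harrow wins 27–2.
  Brookfield vs Dover: Brookfield wins 17–12.
  Harrow vs Dover: Harrow wins 27–2.
Copeland scores (wins − losses):
  Linden: 1 − 4 = -3
  Elmhurst: 3 − 2 = 1
  Glendale: 4 − 1 = 3
  Brookfield: 2 − 3 = -1
  Harrow: 5 − 0 = 5
  Dover: 0 − 5 = -5
Harrow has the best Copeland score.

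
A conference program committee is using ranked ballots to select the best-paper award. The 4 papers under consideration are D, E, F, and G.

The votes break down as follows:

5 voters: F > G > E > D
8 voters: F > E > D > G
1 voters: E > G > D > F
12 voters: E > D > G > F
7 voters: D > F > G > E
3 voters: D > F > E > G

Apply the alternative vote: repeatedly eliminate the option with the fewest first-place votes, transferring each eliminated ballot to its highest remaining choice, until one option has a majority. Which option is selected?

F

Round 1: E 13, F 13, D 10, G 0. G has the fewest and is eliminated.
Round 2: E 13, F 13, D 10. D has the fewest and is eliminated.
Round 3: F 23, E 13. F has a majority.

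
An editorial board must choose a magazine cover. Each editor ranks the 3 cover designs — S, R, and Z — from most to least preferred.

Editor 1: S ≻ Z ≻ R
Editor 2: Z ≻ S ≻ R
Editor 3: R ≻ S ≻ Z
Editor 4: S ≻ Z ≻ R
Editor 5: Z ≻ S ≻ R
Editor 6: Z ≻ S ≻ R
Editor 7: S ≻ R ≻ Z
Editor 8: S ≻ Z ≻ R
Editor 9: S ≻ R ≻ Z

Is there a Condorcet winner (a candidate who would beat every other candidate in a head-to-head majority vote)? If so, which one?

S

Head-to-head results (9 voters total):
S vs R: S wins 8–1.
S vs Z: S wins 6–3.
R vs Z: Z wins 6–3.
S beats each rival — R (8–1), Z (6–3) — so S is the Condorcet winner.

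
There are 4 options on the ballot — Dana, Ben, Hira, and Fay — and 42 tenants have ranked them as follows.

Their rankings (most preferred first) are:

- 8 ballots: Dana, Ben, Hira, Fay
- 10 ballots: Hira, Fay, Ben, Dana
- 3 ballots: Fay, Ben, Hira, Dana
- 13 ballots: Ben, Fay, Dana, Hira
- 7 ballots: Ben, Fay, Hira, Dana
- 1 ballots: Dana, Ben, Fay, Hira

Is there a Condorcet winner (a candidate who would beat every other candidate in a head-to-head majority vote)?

Yes

Head-to-head results (42 voters total):
Dana vs Ben: Ben wins 33–9.
Dana vs Hira: Dana wins 22–20.
Dana vs Fay: Fay wins 33–9.
Ben vs Hira: Ben wins 32–10.
Ben vs Fay: Ben wins 29–13.
Hira vs Fay: Fay wins 24–18.
Ben beats each rival — Dana (33–9), Hira (32–10), Fay (29–13) — so Ben is the Condorcet winner.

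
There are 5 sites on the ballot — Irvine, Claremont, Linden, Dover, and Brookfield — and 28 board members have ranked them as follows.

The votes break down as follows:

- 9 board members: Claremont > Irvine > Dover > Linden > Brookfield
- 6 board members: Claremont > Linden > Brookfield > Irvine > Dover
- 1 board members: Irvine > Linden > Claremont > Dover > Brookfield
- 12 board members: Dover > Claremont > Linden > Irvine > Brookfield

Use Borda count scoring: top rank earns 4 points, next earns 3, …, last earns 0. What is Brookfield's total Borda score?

Borda scores:
  Irvine: 9·3 + 6·1 + 4 + 12·1 = 49
  Claremont: 9·4 + 6·4 + 2 + 12·3 = 98
  Linden: 9·1 + 6·3 + 3 + 12·2 = 54
  Dover: 9·2 + 6·0 + 1 + 12·4 = 67
  Brookfield: 9·0 + 6·2 + 0 + 12·0 = 12

12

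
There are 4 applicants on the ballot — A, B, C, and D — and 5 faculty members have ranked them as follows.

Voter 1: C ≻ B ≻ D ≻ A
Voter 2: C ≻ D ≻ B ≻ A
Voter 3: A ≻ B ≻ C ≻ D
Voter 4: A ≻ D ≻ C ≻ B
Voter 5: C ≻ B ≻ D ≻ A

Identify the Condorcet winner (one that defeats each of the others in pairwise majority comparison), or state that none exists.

Head-to-head results (5 voters total):
A vs B: B wins 3–2.
A vs C: C wins 3–2.
A vs D: D wins 3–2.
B vs C: C wins 4–1.
B vs D: B wins 3–2.
C vs D: C wins 4–1.
C beats each rival — A (3–2), B (4–1), D (4–1) — so C is the Condorcet winner.

C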